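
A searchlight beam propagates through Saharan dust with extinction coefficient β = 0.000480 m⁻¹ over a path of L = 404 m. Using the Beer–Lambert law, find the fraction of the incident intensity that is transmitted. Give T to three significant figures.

τ = β·L = 0.000480 × 404 = 0.1939.
T = exp(−0.1939) = 0.8237.

0.824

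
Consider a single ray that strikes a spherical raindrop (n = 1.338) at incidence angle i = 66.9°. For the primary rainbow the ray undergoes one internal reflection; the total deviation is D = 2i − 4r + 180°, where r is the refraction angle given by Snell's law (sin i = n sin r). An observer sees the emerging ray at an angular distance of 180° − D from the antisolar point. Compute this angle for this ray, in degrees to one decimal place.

sin r = sin 66.9° / 1.338 = 0.9198/1.338 = 0.6875; r = 43.43°.
D = 2·66.9° − 4·43.43° + 180° = 133.80° − 173.72° + 180° = 140.08°.
Angle from antisolar point = 180° − D = 39.92°.

39.9°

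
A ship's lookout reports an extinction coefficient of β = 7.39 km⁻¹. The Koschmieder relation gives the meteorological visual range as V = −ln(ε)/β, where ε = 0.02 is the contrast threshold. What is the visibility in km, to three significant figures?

V = −ln(0.02) / 7.39 = 3.912 / 7.39 = 0.5294 km.

0.529 km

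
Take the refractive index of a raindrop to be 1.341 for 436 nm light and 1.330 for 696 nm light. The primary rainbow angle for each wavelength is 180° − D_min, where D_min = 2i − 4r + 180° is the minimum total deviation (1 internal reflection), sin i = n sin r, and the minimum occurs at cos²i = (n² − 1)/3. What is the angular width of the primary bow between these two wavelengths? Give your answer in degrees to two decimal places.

At 436 nm (n = 1.341): cos²i = 0.26609 → i = 58.946°, r = 39.705°, D_min = 139.071°, rainbow angle = 40.929°.
At 696 nm (n = 1.330): cos²i = 0.25630 → i = 59.585°, r = 40.422°, D_min = 137.484°, rainbow angle = 42.516°.
Angular width = |40.929° − 42.516°| = 1.588°.

1.59°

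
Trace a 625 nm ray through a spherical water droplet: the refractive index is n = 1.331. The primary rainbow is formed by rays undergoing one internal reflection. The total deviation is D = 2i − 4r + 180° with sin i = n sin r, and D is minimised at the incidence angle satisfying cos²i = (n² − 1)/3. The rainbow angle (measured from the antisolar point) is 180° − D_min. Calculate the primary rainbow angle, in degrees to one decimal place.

42.4°

cos²i = (1.77156 − 1)/3 = 0.25719; i = arccos(0.50714) = 59.527°.
sin r = sin 59.527°/1.331 = 0.64753; r = 40.356°.
D_min = 2·59.527° − 4·40.356° + 180° = 137.630°.
Rainbow angle = 180° − D_min = 42.370°.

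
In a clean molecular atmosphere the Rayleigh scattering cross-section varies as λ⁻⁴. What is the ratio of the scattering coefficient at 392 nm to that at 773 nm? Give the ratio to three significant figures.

Rayleigh scattering ∝ λ⁻⁴, so the ratio of coefficients is the inverse fourth power of the wavelength ratio.
σ(392)/σ(773) = (773/392)⁴ = (1.9719)⁴ = 15.12.

15.1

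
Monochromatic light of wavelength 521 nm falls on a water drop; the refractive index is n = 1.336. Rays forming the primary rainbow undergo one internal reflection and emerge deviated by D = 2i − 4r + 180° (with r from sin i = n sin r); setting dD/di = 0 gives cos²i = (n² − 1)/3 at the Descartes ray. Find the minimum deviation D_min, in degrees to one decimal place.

138.4°

cos²i = (1.78490 − 1)/3 = 0.26163; i = arccos(0.51150) = 59.236°.
sin r = sin 59.236°/1.336 = 0.64318; r = 40.029°.
D_min = 2·59.236° − 4·40.029° + 180° = 138.356°.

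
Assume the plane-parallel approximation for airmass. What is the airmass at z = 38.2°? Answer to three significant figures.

1.27

X = sec z = 1/cos 38.2° = 1/0.7859 = 1.2725.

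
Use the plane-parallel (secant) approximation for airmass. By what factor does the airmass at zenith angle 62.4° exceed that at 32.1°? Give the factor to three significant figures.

X(62.4°)/X(32.1°) = sec 62.4° / sec 32.1° = cos 32.1° / cos 62.4° = 0.8471/0.4633 = 1.8285.

1.83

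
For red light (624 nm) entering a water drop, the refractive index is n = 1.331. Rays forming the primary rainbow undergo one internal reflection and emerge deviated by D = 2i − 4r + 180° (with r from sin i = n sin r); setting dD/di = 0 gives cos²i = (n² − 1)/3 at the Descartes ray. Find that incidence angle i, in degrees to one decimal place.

59.5°

cos²i = (1.331² − 1)/3 = (1.77156 − 1)/3 = 0.25719.
cos i = 0.50714, so i = 59.527°.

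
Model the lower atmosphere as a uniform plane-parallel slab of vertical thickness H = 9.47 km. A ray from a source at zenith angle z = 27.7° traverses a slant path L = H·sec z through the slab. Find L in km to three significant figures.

sec z = 1/cos 27.7° = 1.1294.
L = 9.47 × 1.1294 = 10.696 km.

10.7 km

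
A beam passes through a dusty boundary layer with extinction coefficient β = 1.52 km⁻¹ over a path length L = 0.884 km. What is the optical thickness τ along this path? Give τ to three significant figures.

1.34

τ = β·L = 1.52 × 0.884 = 1.3437.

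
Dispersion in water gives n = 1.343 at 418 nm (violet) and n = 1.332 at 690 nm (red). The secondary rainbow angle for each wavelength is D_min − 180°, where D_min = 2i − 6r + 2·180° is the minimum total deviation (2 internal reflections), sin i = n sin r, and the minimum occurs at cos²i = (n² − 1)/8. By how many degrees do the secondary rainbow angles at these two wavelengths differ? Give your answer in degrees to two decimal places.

At 418 nm (n = 1.343): cos²i = 0.10046 → i = 71.522°, r = 44.928°, D_min = 233.478°, rainbow angle = 53.478°.
At 690 nm (n = 1.332): cos²i = 0.09678 → i = 71.875°, r = 45.520°, D_min = 230.628°, rainbow angle = 50.628°.
Angular width = |53.478° − 50.628°| = 2.849°.

2.85°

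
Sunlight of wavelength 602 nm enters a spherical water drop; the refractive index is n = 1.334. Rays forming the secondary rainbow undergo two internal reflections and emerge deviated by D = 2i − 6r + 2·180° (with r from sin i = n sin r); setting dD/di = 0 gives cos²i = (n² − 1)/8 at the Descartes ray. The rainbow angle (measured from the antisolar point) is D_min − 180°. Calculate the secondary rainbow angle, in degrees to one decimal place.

51.2°

cos²i = (1.77956 − 1)/8 = 0.09744; i = arccos(0.31216) = 71.810°.
sin r = sin 71.810°/1.334 = 0.71217; r = 45.411°.
D_min = 2·71.810° − 6·45.411° + 360° = 231.153°.
Rainbow angle = D_min − 180° = 51.153°.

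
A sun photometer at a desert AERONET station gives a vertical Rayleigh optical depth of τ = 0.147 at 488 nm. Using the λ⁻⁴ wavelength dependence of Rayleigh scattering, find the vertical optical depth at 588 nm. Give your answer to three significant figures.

0.0697

τ(588 nm) = τ(488 nm) × (488/588)⁴ = 0.147 × (0.8299)⁴ = 0.147 × 0.4744 = 0.0697.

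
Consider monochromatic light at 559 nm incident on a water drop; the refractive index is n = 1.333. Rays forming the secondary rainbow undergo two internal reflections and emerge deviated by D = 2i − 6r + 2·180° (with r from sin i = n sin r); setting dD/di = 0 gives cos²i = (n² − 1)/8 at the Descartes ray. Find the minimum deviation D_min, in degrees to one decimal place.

cos²i = (1.77689 − 1)/8 = 0.09711; i = arccos(0.31163) = 71.843°.
sin r = sin 71.843°/1.333 = 0.71283; r = 45.466°.
D_min = 2·71.843° − 6·45.466° + 360° = 230.891°.

230.9°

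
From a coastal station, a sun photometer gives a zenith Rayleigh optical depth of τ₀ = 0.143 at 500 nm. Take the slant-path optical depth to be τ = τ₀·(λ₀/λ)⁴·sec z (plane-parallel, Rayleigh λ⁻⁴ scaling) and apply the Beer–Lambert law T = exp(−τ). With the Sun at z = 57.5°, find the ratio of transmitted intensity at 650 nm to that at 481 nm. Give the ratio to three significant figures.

Airmass: sec 57.5° = 1.8612.
τ(650 nm) = 0.143 × (500/650)⁴ × 1.8612 = 0.143 × 0.3501 × 1.8612 = 0.0932.
τ(481 nm) = 0.143 × (500/481)⁴ × 1.8612 = 0.143 × 1.1676 × 1.8612 = 0.3108.
T(650)/T(481) = exp(τ_B − τ_A) = exp(0.2176) = 1.2431.

1.24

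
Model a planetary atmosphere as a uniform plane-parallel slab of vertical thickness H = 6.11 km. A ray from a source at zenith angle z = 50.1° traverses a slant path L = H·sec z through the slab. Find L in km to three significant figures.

9.53 km

sec z = 1/cos 50.1° = 1.5590.
L = 6.11 × 1.5590 = 9.525 km.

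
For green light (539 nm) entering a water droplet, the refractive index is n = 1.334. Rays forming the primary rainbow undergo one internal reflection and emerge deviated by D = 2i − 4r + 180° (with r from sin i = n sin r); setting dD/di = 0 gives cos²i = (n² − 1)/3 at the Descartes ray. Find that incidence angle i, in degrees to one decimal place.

59.4°

cos²i = (1.334² − 1)/3 = (1.77956 − 1)/3 = 0.25985.
cos i = 0.50976, so i = 59.352°.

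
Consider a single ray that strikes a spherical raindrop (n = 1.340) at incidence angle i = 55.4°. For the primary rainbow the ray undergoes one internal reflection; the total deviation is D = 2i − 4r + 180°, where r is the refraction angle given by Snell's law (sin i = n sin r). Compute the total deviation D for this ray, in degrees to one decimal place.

sin r = sin 55.4° / 1.340 = 0.8231/1.340 = 0.6143; r = 37.90°.
D = 2·55.4° − 4·37.90° + 180° = 110.80° − 151.60° + 180° = 139.20°.

139.2°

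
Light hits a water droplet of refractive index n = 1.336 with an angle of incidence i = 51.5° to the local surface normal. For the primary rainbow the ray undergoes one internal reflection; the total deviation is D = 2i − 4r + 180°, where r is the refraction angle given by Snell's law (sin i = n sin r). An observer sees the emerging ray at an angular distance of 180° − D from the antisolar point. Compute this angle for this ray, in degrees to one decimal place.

40.4°

sin r = sin 51.5° / 1.336 = 0.7826/1.336 = 0.5858; r = 35.86°.
D = 2·51.5° − 4·35.86° + 180° = 103.00° − 143.43° + 180° = 139.57°.
Angle from antisolar point = 180° − D = 40.43°.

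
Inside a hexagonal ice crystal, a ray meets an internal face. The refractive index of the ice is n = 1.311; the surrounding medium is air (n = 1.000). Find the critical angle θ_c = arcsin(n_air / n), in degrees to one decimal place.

sin θ_c = n_air / n = 1.000 / 1.311 = 0.7628.
θ_c = arcsin(0.7628) = 49.71°.

49.7°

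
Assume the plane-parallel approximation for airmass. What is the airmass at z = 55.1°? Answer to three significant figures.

1.75

X = sec z = 1/cos 55.1° = 1/0.5721 = 1.7478.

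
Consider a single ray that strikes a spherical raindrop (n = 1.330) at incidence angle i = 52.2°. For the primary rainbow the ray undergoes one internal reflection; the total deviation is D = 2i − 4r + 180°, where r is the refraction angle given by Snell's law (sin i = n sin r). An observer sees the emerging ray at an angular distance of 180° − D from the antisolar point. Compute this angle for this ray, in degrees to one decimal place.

41.4°

sin r = sin 52.2° / 1.330 = 0.7902/1.330 = 0.5941; r = 36.45°.
D = 2·52.2° − 4·36.45° + 180° = 104.40° − 145.79° + 180° = 138.61°.
Angle from antisolar point = 180° − D = 41.39°.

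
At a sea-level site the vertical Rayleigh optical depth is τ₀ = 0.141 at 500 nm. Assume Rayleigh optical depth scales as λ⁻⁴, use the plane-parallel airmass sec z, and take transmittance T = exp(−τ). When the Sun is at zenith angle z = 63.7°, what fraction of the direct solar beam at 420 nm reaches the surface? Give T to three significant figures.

0.528

sec 63.7° = 2.2570.
τ = 0.141 × (500/420)⁴ × 2.2570 = 0.141 × 2.0086 × 2.2570 = 0.6392.
T = exp(−0.6392) = 0.5277.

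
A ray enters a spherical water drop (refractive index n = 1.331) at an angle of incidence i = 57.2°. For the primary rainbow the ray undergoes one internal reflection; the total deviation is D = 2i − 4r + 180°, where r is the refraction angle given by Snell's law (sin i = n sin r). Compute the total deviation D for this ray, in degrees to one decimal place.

137.7°

sin r = sin 57.2° / 1.331 = 0.8406/1.331 = 0.6315; r = 39.16°.
D = 2·57.2° − 4·39.16° + 180° = 114.40° − 156.65° + 180° = 137.75°.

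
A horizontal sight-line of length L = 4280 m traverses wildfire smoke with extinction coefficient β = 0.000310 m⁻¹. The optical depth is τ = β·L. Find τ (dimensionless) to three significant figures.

1.33

τ = β·L = 0.000310 × 4280 = 1.3268.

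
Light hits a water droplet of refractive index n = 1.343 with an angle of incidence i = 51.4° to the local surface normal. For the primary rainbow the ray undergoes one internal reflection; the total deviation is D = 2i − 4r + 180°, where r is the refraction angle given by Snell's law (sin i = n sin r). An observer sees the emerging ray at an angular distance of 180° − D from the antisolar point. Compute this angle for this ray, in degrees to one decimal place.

sin r = sin 51.4° / 1.343 = 0.7815/1.343 = 0.5819; r = 35.59°.
D = 2·51.4° − 4·35.59° + 180° = 102.80° − 142.34° + 180° = 140.46°.
Angle from antisolar point = 180° − D = 39.54°.

39.5°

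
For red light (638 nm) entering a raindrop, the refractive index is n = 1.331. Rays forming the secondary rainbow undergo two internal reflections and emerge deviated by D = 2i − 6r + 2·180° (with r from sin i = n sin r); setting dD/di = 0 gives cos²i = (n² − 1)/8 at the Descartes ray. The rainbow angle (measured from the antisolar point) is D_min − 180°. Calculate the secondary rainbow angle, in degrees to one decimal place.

cos²i = (1.77156 − 1)/8 = 0.09645; i = arccos(0.31056) = 71.907°.
sin r = sin 71.907°/1.331 = 0.71417; r = 45.575°.
D_min = 2·71.907° − 6·45.575° + 360° = 230.365°.
Rainbow angle = D_min − 180° = 50.365°.

50.4°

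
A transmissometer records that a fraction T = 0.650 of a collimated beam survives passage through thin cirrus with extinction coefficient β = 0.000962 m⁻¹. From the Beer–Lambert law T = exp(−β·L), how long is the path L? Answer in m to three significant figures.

Beer–Lambert: T = exp(−βL) ⇒ L = −ln(T)/β = −ln(0.650)/0.000962 = 0.4308/0.000962 = 447.8 m.

448 m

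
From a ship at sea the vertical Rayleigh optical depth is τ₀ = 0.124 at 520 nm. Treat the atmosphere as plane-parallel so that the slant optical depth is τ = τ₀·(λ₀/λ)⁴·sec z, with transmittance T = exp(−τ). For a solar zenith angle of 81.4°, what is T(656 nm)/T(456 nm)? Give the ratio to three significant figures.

Airmass: sec 81.4° = 6.6874.
τ(656 nm) = 0.124 × (520/656)⁴ × 6.6874 = 0.124 × 0.3948 × 6.6874 = 0.3274.
τ(456 nm) = 0.124 × (520/456)⁴ × 6.6874 = 0.124 × 1.6910 × 6.6874 = 1.4023.
T(656)/T(456) = exp(τ_B − τ_A) = exp(1.0749) = 2.9296.

2.93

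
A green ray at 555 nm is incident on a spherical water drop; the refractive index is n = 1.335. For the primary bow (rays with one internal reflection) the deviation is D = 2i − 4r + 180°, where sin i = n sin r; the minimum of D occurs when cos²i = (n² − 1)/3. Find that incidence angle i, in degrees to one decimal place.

cos²i = (1.335² − 1)/3 = (1.78222 − 1)/3 = 0.26074.
cos i = 0.51063, so i = 59.294°.

59.3°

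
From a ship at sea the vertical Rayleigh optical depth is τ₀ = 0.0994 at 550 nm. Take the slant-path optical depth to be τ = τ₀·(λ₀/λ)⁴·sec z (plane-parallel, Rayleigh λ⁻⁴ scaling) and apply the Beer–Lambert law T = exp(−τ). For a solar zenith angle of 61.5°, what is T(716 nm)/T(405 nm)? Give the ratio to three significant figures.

Airmass: sec 61.5° = 2.0957.
τ(716 nm) = 0.0994 × (550/716)⁴ × 2.0957 = 0.0994 × 0.3482 × 2.0957 = 0.0725.
τ(405 nm) = 0.0994 × (550/405)⁴ × 2.0957 = 0.0994 × 3.4012 × 2.0957 = 0.7085.
T(716)/T(405) = exp(τ_B − τ_A) = exp(0.6360) = 1.8889.

1.89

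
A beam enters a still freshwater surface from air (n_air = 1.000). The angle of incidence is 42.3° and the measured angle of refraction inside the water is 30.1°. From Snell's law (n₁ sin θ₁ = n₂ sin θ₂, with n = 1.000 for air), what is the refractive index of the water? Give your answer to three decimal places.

1.342

n = sin θ_i / sin θ_r = sin 42.3° / sin 30.1° = 0.6730 / 0.5015 = 1.3420.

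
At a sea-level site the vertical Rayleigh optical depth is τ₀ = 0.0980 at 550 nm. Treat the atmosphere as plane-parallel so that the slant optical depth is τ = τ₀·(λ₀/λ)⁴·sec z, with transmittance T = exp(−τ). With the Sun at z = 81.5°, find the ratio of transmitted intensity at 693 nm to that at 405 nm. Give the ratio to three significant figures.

7.33

Airmass: sec 81.5° = 6.7655.
τ(693 nm) = 0.0980 × (550/693)⁴ × 6.7655 = 0.0980 × 0.3968 × 6.7655 = 0.2631.
τ(405 nm) = 0.0980 × (550/405)⁴ × 6.7655 = 0.0980 × 3.4012 × 6.7655 = 2.2550.
T(693)/T(405) = exp(τ_B − τ_A) = exp(1.9920) = 7.3301.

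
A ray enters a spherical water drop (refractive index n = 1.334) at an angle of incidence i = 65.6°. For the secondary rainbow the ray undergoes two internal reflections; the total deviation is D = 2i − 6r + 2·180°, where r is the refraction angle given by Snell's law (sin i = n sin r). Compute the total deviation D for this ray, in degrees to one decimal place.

sin r = sin 65.6° / 1.334 = 0.9107/1.334 = 0.6827; r = 43.05°.
D = 2·65.6° − 6·43.05° + 2·180° = 131.20° − 258.32° + 360° = 232.88°.

232.9°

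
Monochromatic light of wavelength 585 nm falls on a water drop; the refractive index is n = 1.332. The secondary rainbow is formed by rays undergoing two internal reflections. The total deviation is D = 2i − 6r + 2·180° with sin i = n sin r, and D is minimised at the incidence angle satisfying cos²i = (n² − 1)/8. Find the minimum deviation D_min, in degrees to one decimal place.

230.6°

cos²i = (1.77422 − 1)/8 = 0.09678; i = arccos(0.31109) = 71.875°.
sin r = sin 71.875°/1.332 = 0.71350; r = 45.520°.
D_min = 2·71.875° − 6·45.520° + 360° = 230.628°.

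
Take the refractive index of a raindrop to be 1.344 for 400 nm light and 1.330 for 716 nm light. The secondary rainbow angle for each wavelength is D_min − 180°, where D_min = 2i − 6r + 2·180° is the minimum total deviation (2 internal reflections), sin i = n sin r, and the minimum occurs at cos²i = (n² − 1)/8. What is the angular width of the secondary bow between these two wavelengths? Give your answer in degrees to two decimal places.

At 400 nm (n = 1.344): cos²i = 0.10079 → i = 71.490°, r = 44.874°, D_min = 233.733°, rainbow angle = 53.733°.
At 716 nm (n = 1.330): cos²i = 0.09611 → i = 71.940°, r = 45.630°, D_min = 230.101°, rainbow angle = 50.101°.
Angular width = |53.733° − 50.101°| = 3.632°.

3.63°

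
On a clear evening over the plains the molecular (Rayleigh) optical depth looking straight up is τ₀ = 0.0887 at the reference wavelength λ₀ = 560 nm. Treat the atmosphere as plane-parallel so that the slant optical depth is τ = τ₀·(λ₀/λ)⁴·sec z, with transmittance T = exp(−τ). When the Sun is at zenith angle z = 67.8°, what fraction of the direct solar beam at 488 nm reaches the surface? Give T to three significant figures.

sec 67.8° = 2.6466.
τ = 0.0887 × (560/488)⁴ × 2.6466 = 0.0887 × 1.7341 × 2.6466 = 0.4071.
T = exp(−0.4071) = 0.6656.

0.666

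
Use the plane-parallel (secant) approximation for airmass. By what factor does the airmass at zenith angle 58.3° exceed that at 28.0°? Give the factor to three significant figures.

X(58.3°)/X(28.0°) = sec 58.3° / sec 28.0° = cos 28.0° / cos 58.3° = 0.8829/0.5255 = 1.6803.

1.68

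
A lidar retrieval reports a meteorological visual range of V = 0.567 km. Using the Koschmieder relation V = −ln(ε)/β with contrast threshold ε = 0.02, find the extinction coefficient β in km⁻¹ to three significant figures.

6.90 km⁻¹

β = −ln(0.02) / V = 3.912 / 0.567 = 6.8995 km⁻¹.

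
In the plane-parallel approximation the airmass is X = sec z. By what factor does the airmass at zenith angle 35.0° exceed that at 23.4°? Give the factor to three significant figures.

X(35.0°)/X(23.4°) = sec 35.0° / sec 23.4° = cos 23.4° / cos 35.0° = 0.9178/0.8192 = 1.1204.

1.12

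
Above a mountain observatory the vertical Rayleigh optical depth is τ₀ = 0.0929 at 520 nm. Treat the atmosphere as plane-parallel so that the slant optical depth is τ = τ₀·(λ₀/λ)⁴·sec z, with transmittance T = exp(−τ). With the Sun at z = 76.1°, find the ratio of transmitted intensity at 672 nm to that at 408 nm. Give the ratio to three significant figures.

Airmass: sec 76.1° = 4.1627.
τ(672 nm) = 0.0929 × (520/672)⁴ × 4.1627 = 0.0929 × 0.3585 × 4.1627 = 0.1387.
τ(408 nm) = 0.0929 × (520/408)⁴ × 4.1627 = 0.0929 × 2.6386 × 4.1627 = 1.0204.
T(672)/T(408) = exp(τ_B − τ_A) = exp(0.8817) = 2.4151.

2.42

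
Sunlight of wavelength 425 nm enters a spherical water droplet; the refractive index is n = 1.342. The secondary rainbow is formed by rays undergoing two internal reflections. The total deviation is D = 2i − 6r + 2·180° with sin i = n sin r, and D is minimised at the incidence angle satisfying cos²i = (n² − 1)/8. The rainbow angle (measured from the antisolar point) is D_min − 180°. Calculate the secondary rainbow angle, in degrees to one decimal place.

cos²i = (1.80096 − 1)/8 = 0.10012; i = arccos(0.31642) = 71.554°.
sin r = sin 71.554°/1.342 = 0.70687; r = 44.981°.
D_min = 2·71.554° − 6·44.981° + 360° = 233.222°.
Rainbow angle = D_min − 180° = 53.222°.

53.2°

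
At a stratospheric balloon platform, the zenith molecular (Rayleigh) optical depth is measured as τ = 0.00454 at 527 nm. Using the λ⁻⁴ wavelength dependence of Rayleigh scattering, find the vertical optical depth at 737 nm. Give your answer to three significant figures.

0.00119

τ(737 nm) = τ(527 nm) × (527/737)⁴ = 0.00454 × (0.7151)⁴ = 0.00454 × 0.2614 = 0.0012.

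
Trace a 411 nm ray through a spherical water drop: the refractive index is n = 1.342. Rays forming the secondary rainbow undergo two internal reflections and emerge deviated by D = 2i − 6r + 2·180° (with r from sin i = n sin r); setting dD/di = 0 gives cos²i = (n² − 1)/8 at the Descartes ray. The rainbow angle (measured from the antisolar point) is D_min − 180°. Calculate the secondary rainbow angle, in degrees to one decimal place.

53.2°

cos²i = (1.80096 − 1)/8 = 0.10012; i = arccos(0.31642) = 71.554°.
sin r = sin 71.554°/1.342 = 0.70687; r = 44.981°.
D_min = 2·71.554° − 6·44.981° + 360° = 233.222°.
Rainbow angle = D_min − 180° = 53.222°.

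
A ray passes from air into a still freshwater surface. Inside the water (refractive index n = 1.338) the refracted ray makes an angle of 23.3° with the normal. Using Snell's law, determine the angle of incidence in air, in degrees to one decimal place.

Snell: sin θ_i = n · sin θ_r = 1.338 × sin 23.3° = 1.338 × 0.3955 = 0.5292.
θ_i = arcsin(0.5292) = 31.95°.

32.0°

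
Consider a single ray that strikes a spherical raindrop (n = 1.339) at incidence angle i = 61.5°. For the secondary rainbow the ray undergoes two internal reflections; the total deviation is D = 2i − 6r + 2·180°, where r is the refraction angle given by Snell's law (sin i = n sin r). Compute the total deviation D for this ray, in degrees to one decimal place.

sin r = sin 61.5° / 1.339 = 0.8788/1.339 = 0.6563; r = 41.02°.
D = 2·61.5° − 6·41.02° + 2·180° = 123.00° − 246.12° + 360° = 236.88°.

236.9°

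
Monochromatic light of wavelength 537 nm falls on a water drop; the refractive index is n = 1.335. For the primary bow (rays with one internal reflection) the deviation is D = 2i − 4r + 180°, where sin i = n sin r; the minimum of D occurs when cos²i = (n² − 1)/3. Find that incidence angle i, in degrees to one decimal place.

59.3°

cos²i = (1.335² − 1)/3 = (1.78222 − 1)/3 = 0.26074.
cos i = 0.51063, so i = 59.294°.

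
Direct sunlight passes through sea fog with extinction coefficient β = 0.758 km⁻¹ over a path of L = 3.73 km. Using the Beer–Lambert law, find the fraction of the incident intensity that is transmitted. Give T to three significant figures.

0.0592

τ = β·L = 0.758 × 3.73 = 2.8273.
T = exp(−2.8273) = 0.0592.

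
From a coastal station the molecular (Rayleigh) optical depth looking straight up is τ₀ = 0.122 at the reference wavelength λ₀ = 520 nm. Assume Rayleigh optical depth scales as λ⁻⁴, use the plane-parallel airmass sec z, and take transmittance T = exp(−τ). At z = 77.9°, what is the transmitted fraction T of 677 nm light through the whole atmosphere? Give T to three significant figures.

sec 77.9° = 4.7706.
τ = 0.122 × (520/677)⁴ × 4.7706 = 0.122 × 0.3481 × 4.7706 = 0.2026.
T = exp(−0.2026) = 0.8166.

0.817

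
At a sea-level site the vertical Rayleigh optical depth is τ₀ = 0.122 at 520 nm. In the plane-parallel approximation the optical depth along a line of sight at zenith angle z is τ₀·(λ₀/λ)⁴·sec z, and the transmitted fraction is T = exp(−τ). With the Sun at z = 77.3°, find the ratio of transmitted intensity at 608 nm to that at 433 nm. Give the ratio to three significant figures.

2.36

Airmass: sec 77.3° = 4.5486.
τ(608 nm) = 0.122 × (520/608)⁴ × 4.5486 = 0.122 × 0.5351 × 4.5486 = 0.2969.
τ(433 nm) = 0.122 × (520/433)⁴ × 4.5486 = 0.122 × 2.0800 × 4.5486 = 1.1543.
T(608)/T(433) = exp(τ_B − τ_A) = exp(0.8573) = 2.3569.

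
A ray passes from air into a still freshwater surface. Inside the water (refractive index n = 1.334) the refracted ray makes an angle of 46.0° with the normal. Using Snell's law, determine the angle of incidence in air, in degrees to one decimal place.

73.7°

Snell: sin θ_i = n · sin θ_r = 1.334 × sin 46.0° = 1.334 × 0.7193 = 0.9596.
θ_i = arcsin(0.9596) = 73.66°.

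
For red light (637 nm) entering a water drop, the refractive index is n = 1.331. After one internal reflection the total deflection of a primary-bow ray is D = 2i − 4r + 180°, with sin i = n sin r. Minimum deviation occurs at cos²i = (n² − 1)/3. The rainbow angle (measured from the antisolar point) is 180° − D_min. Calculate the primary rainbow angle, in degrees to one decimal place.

42.4°

cos²i = (1.77156 − 1)/3 = 0.25719; i = arccos(0.50714) = 59.527°.
sin r = sin 59.527°/1.331 = 0.64753; r = 40.356°.
D_min = 2·59.527° − 4·40.356° + 180° = 137.630°.
Rainbow angle = 180° − D_min = 42.370°.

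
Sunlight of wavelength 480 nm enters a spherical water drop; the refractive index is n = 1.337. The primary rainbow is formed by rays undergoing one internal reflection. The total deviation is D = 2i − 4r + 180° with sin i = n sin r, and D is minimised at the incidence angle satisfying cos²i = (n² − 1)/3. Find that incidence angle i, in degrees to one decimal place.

59.2°

cos²i = (1.337² − 1)/3 = (1.78757 − 1)/3 = 0.26252.
cos i = 0.51237, so i = 59.178°.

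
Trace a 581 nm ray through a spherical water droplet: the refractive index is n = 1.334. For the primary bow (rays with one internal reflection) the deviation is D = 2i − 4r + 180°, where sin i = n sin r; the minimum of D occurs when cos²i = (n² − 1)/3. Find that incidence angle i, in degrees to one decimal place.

cos²i = (1.334² − 1)/3 = (1.77956 − 1)/3 = 0.25985.
cos i = 0.50976, so i = 59.352°.

59.4°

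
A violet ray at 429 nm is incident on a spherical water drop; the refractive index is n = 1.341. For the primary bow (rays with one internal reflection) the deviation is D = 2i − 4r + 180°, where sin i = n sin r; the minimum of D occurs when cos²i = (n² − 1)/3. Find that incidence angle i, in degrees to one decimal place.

58.9°

cos²i = (1.341² − 1)/3 = (1.79828 − 1)/3 = 0.26609.
cos i = 0.51584, so i = 58.946°.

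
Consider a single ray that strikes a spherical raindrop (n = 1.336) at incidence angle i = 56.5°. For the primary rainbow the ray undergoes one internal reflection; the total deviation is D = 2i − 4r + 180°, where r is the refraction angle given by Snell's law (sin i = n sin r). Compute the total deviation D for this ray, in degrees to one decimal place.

138.5°

sin r = sin 56.5° / 1.336 = 0.8339/1.336 = 0.6242; r = 38.62°.
D = 2·56.5° − 4·38.62° + 180° = 113.00° − 154.48° + 180° = 138.52°.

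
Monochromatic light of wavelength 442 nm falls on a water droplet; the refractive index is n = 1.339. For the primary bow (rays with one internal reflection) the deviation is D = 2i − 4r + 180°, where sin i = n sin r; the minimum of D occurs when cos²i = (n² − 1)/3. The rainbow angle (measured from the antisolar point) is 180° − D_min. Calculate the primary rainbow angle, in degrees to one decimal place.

41.2°

cos²i = (1.79292 − 1)/3 = 0.26431; i = arccos(0.51411) = 59.062°.
sin r = sin 59.062°/1.339 = 0.64057; r = 39.834°.
D_min = 2·59.062° − 4·39.834° + 180° = 138.786°.
Rainbow angle = 180° − D_min = 41.214°.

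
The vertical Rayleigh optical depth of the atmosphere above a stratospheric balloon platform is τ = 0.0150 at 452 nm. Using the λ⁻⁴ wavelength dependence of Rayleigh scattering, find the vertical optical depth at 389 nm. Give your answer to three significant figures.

0.0273

τ(389 nm) = τ(452 nm) × (452/389)⁴ = 0.0150 × (1.1620)⁴ = 0.0150 × 1.8229 = 0.0273.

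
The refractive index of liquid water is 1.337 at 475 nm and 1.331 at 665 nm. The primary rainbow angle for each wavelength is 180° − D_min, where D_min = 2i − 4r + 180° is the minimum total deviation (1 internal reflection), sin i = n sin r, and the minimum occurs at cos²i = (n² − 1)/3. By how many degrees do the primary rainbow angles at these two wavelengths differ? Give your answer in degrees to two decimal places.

0.87°

At 475 nm (n = 1.337): cos²i = 0.26252 → i = 59.178°, r = 39.964°, D_min = 138.500°, rainbow angle = 41.500°.
At 665 nm (n = 1.331): cos²i = 0.25719 → i = 59.527°, r = 40.356°, D_min = 137.630°, rainbow angle = 42.370°.
Angular width = |41.500° − 42.370°| = 0.870°.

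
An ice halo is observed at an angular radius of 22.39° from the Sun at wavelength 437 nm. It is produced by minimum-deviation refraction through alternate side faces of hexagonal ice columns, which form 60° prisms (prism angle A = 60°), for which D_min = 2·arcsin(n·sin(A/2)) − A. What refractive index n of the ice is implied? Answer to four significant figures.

Rearranging: n = sin((D_min + A)/2) / sin(A/2).
(D_min + A)/2 = (22.39° + 60°)/2 = 41.195°.
n = sin 41.195° / sin 30° = 0.6586 / 0.5000 = 1.3172.

1.317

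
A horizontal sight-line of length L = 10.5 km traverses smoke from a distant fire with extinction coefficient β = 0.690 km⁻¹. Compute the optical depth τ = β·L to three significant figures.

τ = β·L = 0.690 × 10.5 = 7.2450.

7.24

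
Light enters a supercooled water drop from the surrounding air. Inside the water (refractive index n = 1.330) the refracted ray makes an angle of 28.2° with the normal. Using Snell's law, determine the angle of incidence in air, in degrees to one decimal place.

Snell: sin θ_i = n · sin θ_r = 1.330 × sin 28.2° = 1.330 × 0.4726 = 0.6285.
θ_i = arcsin(0.6285) = 38.94°.

38.9°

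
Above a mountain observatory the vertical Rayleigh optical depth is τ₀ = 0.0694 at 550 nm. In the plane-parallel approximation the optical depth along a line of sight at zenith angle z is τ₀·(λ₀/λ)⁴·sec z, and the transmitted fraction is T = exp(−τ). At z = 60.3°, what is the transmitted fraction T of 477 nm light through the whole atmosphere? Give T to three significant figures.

0.781

sec 60.3° = 2.0183.
τ = 0.0694 × (550/477)⁴ × 2.0183 = 0.0694 × 1.7676 × 2.0183 = 0.2476.
T = exp(−0.2476) = 0.7807.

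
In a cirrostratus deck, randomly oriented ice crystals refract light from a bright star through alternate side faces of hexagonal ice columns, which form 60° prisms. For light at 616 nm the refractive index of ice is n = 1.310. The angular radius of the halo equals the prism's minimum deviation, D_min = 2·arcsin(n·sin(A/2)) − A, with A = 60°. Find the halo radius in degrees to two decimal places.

n·sin(A/2) = 1.310 × sin 30° = 1.310 × 0.5000 = 0.6550.
D_min = 2·arcsin(0.6550) − 60° = 2 × 40.920° − 60° = 21.839°.

21.84°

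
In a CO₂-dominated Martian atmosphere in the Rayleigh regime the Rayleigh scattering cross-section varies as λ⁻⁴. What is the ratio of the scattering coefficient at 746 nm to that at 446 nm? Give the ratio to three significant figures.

Rayleigh scattering ∝ λ⁻⁴, so the ratio of coefficients is the inverse fourth power of the wavelength ratio.
σ(746)/σ(446) = (446/746)⁴ = (0.5979)⁴ = 0.1278.

0.128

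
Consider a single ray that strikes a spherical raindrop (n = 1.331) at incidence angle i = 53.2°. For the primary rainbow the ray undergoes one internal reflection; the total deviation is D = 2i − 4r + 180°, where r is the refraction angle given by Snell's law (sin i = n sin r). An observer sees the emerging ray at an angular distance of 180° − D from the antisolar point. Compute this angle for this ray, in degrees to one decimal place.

sin r = sin 53.2° / 1.331 = 0.8007/1.331 = 0.6016; r = 36.98°.
D = 2·53.2° − 4·36.98° + 180° = 106.40° − 147.94° + 180° = 138.46°.
Angle from antisolar point = 180° − D = 41.54°.

41.5°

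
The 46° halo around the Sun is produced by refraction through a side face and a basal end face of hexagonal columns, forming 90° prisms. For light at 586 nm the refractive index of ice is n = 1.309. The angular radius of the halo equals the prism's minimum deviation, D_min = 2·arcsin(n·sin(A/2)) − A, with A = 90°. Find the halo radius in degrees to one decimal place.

n·sin(A/2) = 1.309 × sin 45° = 1.309 × 0.7071 = 0.9256.
D_min = 2·arcsin(0.9256) − 90° = 2 × 67.759° − 90° = 45.519°.

45.5°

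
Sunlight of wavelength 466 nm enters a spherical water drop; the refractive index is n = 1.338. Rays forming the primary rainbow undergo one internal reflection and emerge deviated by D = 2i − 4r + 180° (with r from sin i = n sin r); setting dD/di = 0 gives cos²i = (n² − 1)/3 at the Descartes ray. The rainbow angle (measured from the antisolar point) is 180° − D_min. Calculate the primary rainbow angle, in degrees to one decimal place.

cos²i = (1.79024 − 1)/3 = 0.26341; i = arccos(0.51324) = 59.120°.
sin r = sin 59.120°/1.338 = 0.64144; r = 39.899°.
D_min = 2·59.120° − 4·39.899° + 180° = 138.643°.
Rainbow angle = 180° − D_min = 41.357°.

41.4°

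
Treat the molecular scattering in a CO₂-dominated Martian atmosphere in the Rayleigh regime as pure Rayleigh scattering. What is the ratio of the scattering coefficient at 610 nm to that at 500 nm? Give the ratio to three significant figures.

0.451

Rayleigh scattering ∝ λ⁻⁴, so the ratio of coefficients is the inverse fourth power of the wavelength ratio.
σ(610)/σ(500) = (500/610)⁴ = (0.8197)⁴ = 0.4514.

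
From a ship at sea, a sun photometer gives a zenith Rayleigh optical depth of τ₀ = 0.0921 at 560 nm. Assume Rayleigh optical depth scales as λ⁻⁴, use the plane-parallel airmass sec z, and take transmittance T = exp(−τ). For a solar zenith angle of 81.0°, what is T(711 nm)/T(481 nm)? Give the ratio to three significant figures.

2.35

Airmass: sec 81.0° = 6.3925.
τ(711 nm) = 0.0921 × (560/711)⁴ × 6.3925 = 0.0921 × 0.3848 × 6.3925 = 0.2266.
τ(481 nm) = 0.0921 × (560/481)⁴ × 6.3925 = 0.0921 × 1.8373 × 6.3925 = 1.0817.
T(711)/T(481) = exp(τ_B − τ_A) = exp(0.8551) = 2.3516.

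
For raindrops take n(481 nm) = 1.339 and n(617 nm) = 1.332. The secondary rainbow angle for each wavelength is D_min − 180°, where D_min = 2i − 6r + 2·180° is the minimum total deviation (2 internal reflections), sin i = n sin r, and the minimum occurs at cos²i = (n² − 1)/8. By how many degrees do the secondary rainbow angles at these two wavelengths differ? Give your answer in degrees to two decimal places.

1.82°

At 481 nm (n = 1.339): cos²i = 0.09912 → i = 71.650°, r = 45.141°, D_min = 232.451°, rainbow angle = 52.451°.
At 617 nm (n = 1.332): cos²i = 0.09678 → i = 71.875°, r = 45.520°, D_min = 230.628°, rainbow angle = 50.628°.
Angular width = |52.451° − 50.628°| = 1.823°.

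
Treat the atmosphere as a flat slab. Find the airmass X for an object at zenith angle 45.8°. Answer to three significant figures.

X = sec z = 1/cos 45.8° = 1/0.6972 = 1.4344.

1.43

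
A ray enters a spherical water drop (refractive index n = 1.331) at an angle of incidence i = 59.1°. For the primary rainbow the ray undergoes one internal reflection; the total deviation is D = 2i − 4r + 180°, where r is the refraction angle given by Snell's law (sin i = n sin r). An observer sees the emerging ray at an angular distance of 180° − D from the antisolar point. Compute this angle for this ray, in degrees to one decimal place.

sin r = sin 59.1° / 1.331 = 0.8581/1.331 = 0.6447; r = 40.14°.
D = 2·59.1° − 4·40.14° + 180° = 118.20° − 160.57° + 180° = 137.63°.
Angle from antisolar point = 180° − D = 42.37°.

42.4°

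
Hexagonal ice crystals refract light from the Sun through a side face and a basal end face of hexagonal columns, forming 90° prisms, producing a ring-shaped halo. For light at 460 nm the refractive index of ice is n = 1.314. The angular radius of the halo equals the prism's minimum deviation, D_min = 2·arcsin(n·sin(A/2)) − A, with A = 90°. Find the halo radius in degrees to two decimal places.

n·sin(A/2) = 1.314 × sin 45° = 1.314 × 0.7071 = 0.9291.
D_min = 2·arcsin(0.9291) − 90° = 2 × 68.301° − 90° = 46.602°.

46.60°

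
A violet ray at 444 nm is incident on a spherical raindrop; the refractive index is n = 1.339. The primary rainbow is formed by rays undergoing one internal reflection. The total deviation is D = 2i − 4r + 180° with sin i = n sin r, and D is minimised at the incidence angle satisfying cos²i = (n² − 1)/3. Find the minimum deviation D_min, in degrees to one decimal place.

138.8°

cos²i = (1.79292 − 1)/3 = 0.26431; i = arccos(0.51411) = 59.062°.
sin r = sin 59.062°/1.339 = 0.64057; r = 39.834°.
D_min = 2·59.062° − 4·39.834° + 180° = 138.786°.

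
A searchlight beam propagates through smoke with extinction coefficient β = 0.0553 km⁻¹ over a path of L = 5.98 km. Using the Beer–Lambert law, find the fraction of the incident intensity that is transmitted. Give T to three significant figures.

τ = β·L = 0.0553 × 5.98 = 0.3307.
T = exp(−0.3307) = 0.7184.

0.718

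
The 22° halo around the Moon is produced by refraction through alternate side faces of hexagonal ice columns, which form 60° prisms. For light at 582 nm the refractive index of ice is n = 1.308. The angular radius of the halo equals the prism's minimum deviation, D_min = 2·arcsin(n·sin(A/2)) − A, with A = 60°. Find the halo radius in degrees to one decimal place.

21.7°

n·sin(A/2) = 1.308 × sin 30° = 1.308 × 0.5000 = 0.6540.
D_min = 2·arcsin(0.6540) − 60° = 2 × 40.844° − 60° = 21.688°.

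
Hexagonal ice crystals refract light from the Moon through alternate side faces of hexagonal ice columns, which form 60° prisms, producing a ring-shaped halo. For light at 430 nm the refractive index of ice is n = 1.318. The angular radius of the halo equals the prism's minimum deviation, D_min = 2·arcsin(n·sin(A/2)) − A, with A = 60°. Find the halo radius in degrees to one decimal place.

22.4°

n·sin(A/2) = 1.318 × sin 30° = 1.318 × 0.5000 = 0.6590.
D_min = 2·arcsin(0.6590) − 60° = 2 × 41.224° − 60° = 22.447°.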